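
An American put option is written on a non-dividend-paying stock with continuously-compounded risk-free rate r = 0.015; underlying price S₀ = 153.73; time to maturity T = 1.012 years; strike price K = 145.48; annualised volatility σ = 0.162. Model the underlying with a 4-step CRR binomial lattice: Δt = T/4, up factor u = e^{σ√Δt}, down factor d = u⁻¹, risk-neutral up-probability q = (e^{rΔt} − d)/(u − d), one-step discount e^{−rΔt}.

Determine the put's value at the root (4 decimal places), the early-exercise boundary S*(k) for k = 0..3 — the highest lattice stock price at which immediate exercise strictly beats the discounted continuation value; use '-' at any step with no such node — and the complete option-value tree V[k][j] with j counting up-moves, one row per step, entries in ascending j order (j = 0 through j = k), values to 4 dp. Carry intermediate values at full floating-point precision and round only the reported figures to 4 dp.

Δt=0.25300  u=1.08490  d=0.92175  q=0.50295  discount=0.99621
step 4 (expiry): payoffs max(K−S,0) = 34.5100 14.8683 0.0000 0.0000 0.0000
step 3: (k=3,j=0): S=120.3909, (K−S)⁺=25.0891, hold=24.5380 ⇒ V=25.0891 exercise | (k=3,j=1): S=141.7002, (K−S)⁺=3.7798, hold=7.3624 ⇒ V=7.3624 continue | (k=3,j=2): S=166.7811, (K−S)⁺=0.0000, hold=0.0000 ⇒ V=0.0000 continue | (k=3,j=3): S=196.3014, (K−S)⁺=0.0000, hold=0.0000 ⇒ V=0.0000 continue  boundary S*=120.3909
step 2: (k=2,j=0): S=130.6117, (K−S)⁺=14.8683, hold=16.1123 ⇒ V=16.1123 continue | (k=2,j=1): S=153.7300, (K−S)⁺=0.0000, hold=3.6456 ⇒ V=3.6456 continue | (k=2,j=2): S=180.9403, (K−S)⁺=0.0000, hold=0.0000 ⇒ V=0.0000 continue  boundary S*=-
step 1: (k=1,j=0): S=141.7002, (K−S)⁺=3.7798, hold=9.8049 ⇒ V=9.8049 continue | (k=1,j=1): S=166.7811, (K−S)⁺=0.0000, hold=1.8052 ⇒ V=1.8052 continue  boundary S*=-
step 0: (k=0,j=0): S=153.7300, (K−S)⁺=0.0000, hold=5.7596 ⇒ V=5.7596 continue  boundary S*=-

price = 5.7596
boundary = - - - 120.3909
tree:
5.7596
9.8049 1.8052
16.1123 3.6456 0.0000
25.0891 7.3624 0.0000 0.0000
34.5100 14.8683 0.0000 0.0000 0.0000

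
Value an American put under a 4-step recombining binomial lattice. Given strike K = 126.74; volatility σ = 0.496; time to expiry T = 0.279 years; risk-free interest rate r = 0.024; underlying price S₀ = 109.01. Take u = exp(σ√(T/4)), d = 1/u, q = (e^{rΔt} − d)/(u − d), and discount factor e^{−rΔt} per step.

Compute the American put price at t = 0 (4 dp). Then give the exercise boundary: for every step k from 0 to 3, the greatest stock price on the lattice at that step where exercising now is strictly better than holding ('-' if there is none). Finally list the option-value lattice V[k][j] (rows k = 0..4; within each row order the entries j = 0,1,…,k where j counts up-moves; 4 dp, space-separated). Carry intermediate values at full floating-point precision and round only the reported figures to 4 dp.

params: Δt=0.06975 u=1.13996 d=0.87722 q=0.47367 e^(-rΔt)=0.99833
t_4 payoffs: 62.1887 42.8547 17.7300 0.0000 0.0000
t_3: node(3,0) S=73.5860 payoff=53.1540 vs cont=52.9420 → 53.1540 [stop]  node(3,1) S=95.6260 payoff=31.1140 vs cont=30.9020 → 31.1140 [stop]  node(3,2) S=124.2672 payoff=2.4728 vs cont=9.3161 → 9.3161 [wait]  node(3,3) S=161.4869 payoff=0.0000 vs cont=0.0000 → 0.0000 [wait]  ⇒ S*(3)=95.6260
t_2: node(2,0) S=83.8853 payoff=42.8547 vs cont=42.6427 → 42.8547 [stop]  node(2,1) S=109.0100 payoff=17.7300 vs cont=20.7541 → 20.7541 [wait]  node(2,2) S=141.6599 payoff=0.0000 vs cont=4.8951 → 4.8951 [wait]  ⇒ S*(2)=83.8853
t_1: node(1,0) S=95.6260 payoff=31.1140 vs cont=32.3321 → 32.3321 [wait]  node(1,1) S=124.2672 payoff=2.4728 vs cont=13.2200 → 13.2200 [wait]  ⇒ S*(1)=-
t_0: node(0,0) S=109.0100 payoff=17.7300 vs cont=23.2402 → 23.2402 [wait]  ⇒ S*(0)=-

price = 23.2402
boundary = - - 83.8853 95.6260
tree:
23.2402
32.3321 13.2200
42.8547 20.7541 4.8951
53.1540 31.1140 9.3161 0.0000
62.1887 42.8547 17.7300 0.0000 0.0000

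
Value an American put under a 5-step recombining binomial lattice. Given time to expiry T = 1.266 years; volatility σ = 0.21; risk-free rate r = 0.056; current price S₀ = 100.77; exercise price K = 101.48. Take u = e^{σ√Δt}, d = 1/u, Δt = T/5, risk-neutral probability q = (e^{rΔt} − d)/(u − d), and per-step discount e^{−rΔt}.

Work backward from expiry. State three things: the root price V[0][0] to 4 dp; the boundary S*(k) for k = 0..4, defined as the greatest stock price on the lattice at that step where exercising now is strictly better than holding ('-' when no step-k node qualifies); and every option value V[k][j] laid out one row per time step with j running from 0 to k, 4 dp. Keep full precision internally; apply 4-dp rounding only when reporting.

Δt=0.25320  u=1.11145  d=0.89972  q=0.54105  discount=0.98592
step 5 (expiry): payoffs max(K−S,0) = 42.0683 28.0868 10.8151 0.0000 0.0000 0.0000
step 4: (k=4,j=0): S=66.0334, (K−S)⁺=35.4466, hold=34.0178 ⇒ V=35.4466 exercise | (k=4,j=1): S=81.5732, (K−S)⁺=19.9068, hold=18.4780 ⇒ V=19.9068 exercise | (k=4,j=2): S=100.7700, (K−S)⁺=0.7100, hold=4.8937 ⇒ V=4.8937 continue | (k=4,j=3): S=124.4844, (K−S)⁺=0.0000, hold=0.0000 ⇒ V=0.0000 continue | (k=4,j=4): S=153.7796, (K−S)⁺=0.0000, hold=0.0000 ⇒ V=0.0000 continue  boundary S*=81.5732
step 3: (k=3,j=0): S=73.3932, (K−S)⁺=28.0868, hold=26.6581 ⇒ V=28.0868 exercise | (k=3,j=1): S=90.6649, (K−S)⁺=10.8151, hold=11.6180 ⇒ V=11.6180 continue | (k=3,j=2): S=112.0013, (K−S)⁺=0.0000, hold=2.2143 ⇒ V=2.2143 continue | (k=3,j=3): S=138.3588, (K−S)⁺=0.0000, hold=0.0000 ⇒ V=0.0000 continue  boundary S*=73.3932
step 2: (k=2,j=0): S=81.5732, (K−S)⁺=19.9068, hold=18.9064 ⇒ V=19.9068 exercise | (k=2,j=1): S=100.7700, (K−S)⁺=0.7100, hold=6.4382 ⇒ V=6.4382 continue | (k=2,j=2): S=124.4844, (K−S)⁺=0.0000, hold=1.0020 ⇒ V=1.0020 continue  boundary S*=81.5732
step 1: (k=1,j=0): S=90.6649, (K−S)⁺=10.8151, hold=12.4419 ⇒ V=12.4419 continue | (k=1,j=1): S=112.0013, (K−S)⁺=0.0000, hold=3.4477 ⇒ V=3.4477 continue  boundary S*=-
step 0: (k=0,j=0): S=100.7700, (K−S)⁺=0.7100, hold=7.4689 ⇒ V=7.4689 continue  boundary S*=-

price = 7.4689
boundary = - - 81.5732 73.3932 81.5732
tree:
7.4689
12.4419 3.4477
19.9068 6.4382 1.0020
28.0868 11.6180 2.2143 0.0000
35.4466 19.9068 4.8937 0.0000 0.0000
42.0683 28.0868 10.8151 0.0000 0.0000 0.0000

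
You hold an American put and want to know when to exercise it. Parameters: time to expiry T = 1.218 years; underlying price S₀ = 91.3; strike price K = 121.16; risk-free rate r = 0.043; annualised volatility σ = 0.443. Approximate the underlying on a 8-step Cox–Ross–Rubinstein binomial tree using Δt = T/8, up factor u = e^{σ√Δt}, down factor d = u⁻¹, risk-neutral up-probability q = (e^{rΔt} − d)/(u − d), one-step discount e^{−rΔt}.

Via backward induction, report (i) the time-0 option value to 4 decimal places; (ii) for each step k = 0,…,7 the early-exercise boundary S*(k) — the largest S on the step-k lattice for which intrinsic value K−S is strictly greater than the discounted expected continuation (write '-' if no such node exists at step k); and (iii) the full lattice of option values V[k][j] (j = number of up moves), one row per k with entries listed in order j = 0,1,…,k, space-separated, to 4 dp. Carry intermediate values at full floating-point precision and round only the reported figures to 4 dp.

price = 35.5082
boundary = - - 64.6146 54.3576 64.6146 76.8070 64.6146 76.8070
tree:
35.5082
45.5313 24.9556
56.5454 34.0253 15.3078
66.8024 44.7646 22.6633 7.4153
75.4311 56.5454 32.4033 12.2453 2.1964
82.6901 66.8024 44.3530 19.6852 4.2175 0.0000
88.7969 75.4311 56.5454 30.4488 8.0984 0.0000 0.0000
93.9342 82.6901 66.8024 44.3530 15.5505 0.0000 0.0000 0.0000
98.2560 88.7969 75.4311 56.5454 29.8600 0.0000 0.0000 0.0000 0.0000

params: Δt=0.15225 u=1.18869 d=0.84126 q=0.47580 e^(-rΔt)=0.99347
t_8 payoffs: 98.2560 88.7969 75.4311 56.5454 29.8600 0.0000 0.0000 0.0000 0.0000
t_7: node(7,0) S=27.2258 payoff=93.9342 vs cont=93.1436 → 93.9342 [stop]  node(7,1) S=38.4699 payoff=82.6901 vs cont=81.8995 → 82.6901 [stop]  node(7,2) S=54.3576 payoff=66.8024 vs cont=66.0117 → 66.8024 [stop]  node(7,3) S=76.8070 payoff=44.3530 vs cont=43.5624 → 44.3530 [stop]  node(7,4) S=108.5278 payoff=12.6322 vs cont=15.5505 → 15.5505 [wait]  node(7,5) S=153.3490 payoff=0.0000 vs cont=0.0000 → 0.0000 [wait]  node(7,6) S=216.6811 payoff=0.0000 vs cont=0.0000 → 0.0000 [wait]  node(7,7) S=306.1689 payoff=0.0000 vs cont=0.0000 → 0.0000 [wait]  ⇒ S*(7)=76.8070
t_6: node(6,0) S=32.3631 payoff=88.7969 vs cont=88.0063 → 88.7969 [stop]  node(6,1) S=45.7289 payoff=75.4311 vs cont=74.6405 → 75.4311 [stop]  node(6,2) S=64.6146 payoff=56.5454 vs cont=55.7548 → 56.5454 [stop]  node(6,3) S=91.3000 payoff=29.8600 vs cont=30.4488 → 30.4488 [wait]  node(6,4) S=129.0063 payoff=0.0000 vs cont=8.0984 → 8.0984 [wait]  node(6,5) S=182.2850 payoff=0.0000 vs cont=0.0000 → 0.0000 [wait]  node(6,6) S=257.5675 payoff=0.0000 vs cont=0.0000 → 0.0000 [wait]  ⇒ S*(6)=64.6146
t_5: node(5,0) S=38.4699 payoff=82.6901 vs cont=81.8995 → 82.6901 [stop]  node(5,1) S=54.3576 payoff=66.8024 vs cont=66.0117 → 66.8024 [stop]  node(5,2) S=76.8070 payoff=44.3530 vs cont=43.8407 → 44.3530 [stop]  node(5,3) S=108.5278 payoff=12.6322 vs cont=19.6852 → 19.6852 [wait]  node(5,4) S=153.3490 payoff=0.0000 vs cont=4.2175 → 4.2175 [wait]  node(5,5) S=216.6811 payoff=0.0000 vs cont=0.0000 → 0.0000 [wait]  ⇒ S*(5)=76.8070
t_4: node(4,0) S=45.7289 payoff=75.4311 vs cont=74.6405 → 75.4311 [stop]  node(4,1) S=64.6146 payoff=56.5454 vs cont=55.7548 → 56.5454 [stop]  node(4,2) S=91.3000 payoff=29.8600 vs cont=32.4033 → 32.4033 [wait]  node(4,3) S=129.0063 payoff=0.0000 vs cont=12.2453 → 12.2453 [wait]  node(4,4) S=182.2850 payoff=0.0000 vs cont=2.1964 → 2.1964 [wait]  ⇒ S*(4)=64.6146
t_3: node(3,0) S=54.3576 payoff=66.8024 vs cont=66.0117 → 66.8024 [stop]  node(3,1) S=76.8070 payoff=44.3530 vs cont=44.7646 → 44.7646 [wait]  node(3,2) S=108.5278 payoff=12.6322 vs cont=22.6633 → 22.6633 [wait]  node(3,3) S=153.3490 payoff=0.0000 vs cont=7.4153 → 7.4153 [wait]  ⇒ S*(3)=54.3576
t_2: node(2,0) S=64.6146 payoff=56.5454 vs cont=55.9493 → 56.5454 [stop]  node(2,1) S=91.3000 payoff=29.8600 vs cont=34.0253 → 34.0253 [wait]  node(2,2) S=129.0063 payoff=0.0000 vs cont=15.3078 → 15.3078 [wait]  ⇒ S*(2)=64.6146
t_1: node(1,0) S=76.8070 payoff=44.3530 vs cont=45.5313 → 45.5313 [wait]  node(1,1) S=108.5278 payoff=12.6322 vs cont=24.9556 → 24.9556 [wait]  ⇒ S*(1)=-
t_0: node(0,0) S=91.3000 payoff=29.8600 vs cont=35.5082 → 35.5082 [wait]  ⇒ S*(0)=-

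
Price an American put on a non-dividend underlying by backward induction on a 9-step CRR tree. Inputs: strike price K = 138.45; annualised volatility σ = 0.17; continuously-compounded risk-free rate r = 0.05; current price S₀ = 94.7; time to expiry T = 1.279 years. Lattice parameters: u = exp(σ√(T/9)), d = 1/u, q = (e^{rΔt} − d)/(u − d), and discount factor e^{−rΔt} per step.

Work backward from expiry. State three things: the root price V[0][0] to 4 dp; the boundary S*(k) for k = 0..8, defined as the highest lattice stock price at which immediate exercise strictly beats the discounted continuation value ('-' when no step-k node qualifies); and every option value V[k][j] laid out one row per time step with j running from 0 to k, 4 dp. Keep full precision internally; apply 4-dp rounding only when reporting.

Δt=0.14211, u=1.06618, d=0.93792, q=0.53958, disc=e^(-rΔt)=0.99292
k=9 terminal: V=max(K-S,0) → 85.2563 77.9821 69.7132 60.3136 49.6286 37.4824 23.6752 7.9799 0.0000 0.0000
k=8: j=0 S=56.7143 intr=81.7357 cont=80.7554 V=81.7357[EX]; j=1 S=64.4699 intr=73.9801 cont=72.9998 V=73.9801[EX]; j=2 S=73.2860 intr=65.1640 cont=64.1837 V=65.1640[EX]; j=3 S=83.3078 intr=55.1422 cont=54.1619 V=55.1422[EX]; j=4 S=94.7000 intr=43.7500 cont=42.7697 V=43.7500[EX]; j=5 S=107.6501 intr=30.7999 cont=29.8196 V=30.7999[EX]; j=6 S=122.3711 intr=16.0789 cont=15.0987 V=16.0789[EX]; j=7 S=139.1051 intr=0.0000 cont=3.6481 V=3.6481[hold]; j=8 S=158.1275 intr=0.0000 cont=0.0000 V=0.0000[hold]  S*(8)=122.3711
k=7: j=0 S=60.4679 intr=77.9821 cont=77.0018 V=77.9821[EX]; j=1 S=68.7368 intr=69.7132 cont=68.7330 V=69.7132[EX]; j=2 S=78.1364 intr=60.3136 cont=59.3333 V=60.3136[EX]; j=3 S=88.8214 intr=49.6286 cont=48.6483 V=49.6286[EX]; j=4 S=100.9676 intr=37.4824 cont=36.5021 V=37.4824[EX]; j=5 S=114.7748 intr=23.6752 cont=22.6949 V=23.6752[EX]; j=6 S=130.4701 intr=7.9799 cont=9.3051 V=9.3051[hold]; j=7 S=148.3116 intr=0.0000 cont=1.6678 V=1.6678[hold]  S*(7)=114.7748
k=6: j=0 S=64.4699 intr=73.9801 cont=72.9998 V=73.9801[EX]; j=1 S=73.2860 intr=65.1640 cont=64.1837 V=65.1640[EX]; j=2 S=83.3078 intr=55.1422 cont=54.1619 V=55.1422[EX]; j=3 S=94.7000 intr=43.7500 cont=42.7697 V=43.7500[EX]; j=4 S=107.6501 intr=30.7999 cont=29.8196 V=30.7999[EX]; j=5 S=122.3711 intr=16.0789 cont=15.8087 V=16.0789[EX]; j=6 S=139.1051 intr=0.0000 cont=5.1475 V=5.1475[hold]  S*(6)=122.3711
k=5: j=0 S=68.7368 intr=69.7132 cont=68.7330 V=69.7132[EX]; j=1 S=78.1364 intr=60.3136 cont=59.3333 V=60.3136[EX]; j=2 S=88.8214 intr=49.6286 cont=48.6483 V=49.6286[EX]; j=3 S=100.9676 intr=37.4824 cont=36.5021 V=37.4824[EX]; j=4 S=114.7748 intr=23.6752 cont=22.6949 V=23.6752[EX]; j=5 S=130.4701 intr=7.9799 cont=10.1084 V=10.1084[hold]  S*(5)=114.7748
k=4: j=0 S=73.2860 intr=65.1640 cont=64.1837 V=65.1640[EX]; j=1 S=83.3078 intr=55.1422 cont=54.1619 V=55.1422[EX]; j=2 S=94.7000 intr=43.7500 cont=42.7697 V=43.7500[EX]; j=3 S=107.6501 intr=30.7999 cont=29.8196 V=30.7999[EX]; j=4 S=122.3711 intr=16.0789 cont=16.2390 V=16.2390[hold]  S*(4)=107.6501
k=3: j=0 S=78.1364 intr=60.3136 cont=59.3333 V=60.3136[EX]; j=1 S=88.8214 intr=49.6286 cont=48.6483 V=49.6286[EX]; j=2 S=100.9676 intr=37.4824 cont=36.5021 V=37.4824[EX]; j=3 S=114.7748 intr=23.6752 cont=22.7807 V=23.6752[EX]  S*(3)=114.7748
k=2: j=0 S=83.3078 intr=55.1422 cont=54.1619 V=55.1422[EX]; j=1 S=94.7000 intr=43.7500 cont=42.7697 V=43.7500[EX]; j=2 S=107.6501 intr=30.7999 cont=29.8196 V=30.7999[EX]  S*(2)=107.6501
k=1: j=0 S=88.8214 intr=49.6286 cont=48.6483 V=49.6286[EX]; j=1 S=100.9676 intr=37.4824 cont=36.5021 V=37.4824[EX]  S*(1)=100.9676
k=0: j=0 S=94.7000 intr=43.7500 cont=42.7697 V=43.7500[EX]  S*(0)=94.7000

price = 43.7500
boundary = 94.7000 100.9676 107.6501 114.7748 107.6501 114.7748 122.3711 114.7748 122.3711
tree:
43.7500
49.6286 37.4824
55.1422 43.7500 30.7999
60.3136 49.6286 37.4824 23.6752
65.1640 55.1422 43.7500 30.7999 16.2390
69.7132 60.3136 49.6286 37.4824 23.6752 10.1084
73.9801 65.1640 55.1422 43.7500 30.7999 16.0789 5.1475
77.9821 69.7132 60.3136 49.6286 37.4824 23.6752 9.3051 1.6678
81.7357 73.9801 65.1640 55.1422 43.7500 30.7999 16.0789 3.6481 0.0000
85.2563 77.9821 69.7132 60.3136 49.6286 37.4824 23.6752 7.9799 0.0000 0.0000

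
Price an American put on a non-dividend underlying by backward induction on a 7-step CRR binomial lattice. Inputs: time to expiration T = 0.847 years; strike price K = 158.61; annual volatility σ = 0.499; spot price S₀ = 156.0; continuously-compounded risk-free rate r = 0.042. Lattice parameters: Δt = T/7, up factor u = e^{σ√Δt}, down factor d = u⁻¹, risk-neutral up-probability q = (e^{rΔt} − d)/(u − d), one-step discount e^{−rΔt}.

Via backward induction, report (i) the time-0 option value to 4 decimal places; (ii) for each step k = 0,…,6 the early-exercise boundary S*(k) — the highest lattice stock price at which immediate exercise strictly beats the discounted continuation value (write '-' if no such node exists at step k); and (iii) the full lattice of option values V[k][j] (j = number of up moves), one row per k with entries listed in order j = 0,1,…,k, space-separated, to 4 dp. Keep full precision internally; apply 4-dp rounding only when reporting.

price = 28.1427
boundary = - - - 92.6773 77.9094 92.6773 110.2446
tree:
28.1427
38.6901 16.6157
51.4711 24.7718 7.6466
65.9327 35.8058 12.6625 2.1027
80.7006 49.7876 20.5093 3.9976 0.0000
93.1153 65.9327 32.2156 7.5999 0.0000 0.0000
103.5518 80.7006 48.3654 14.4484 0.0000 0.0000 0.0000
112.3252 93.1153 65.9327 27.4683 0.0000 0.0000 0.0000 0.0000

params: Δt=0.12100 u=1.18955 d=0.84065 q=0.47132 e^(-rΔt)=0.99493
t_7 payoffs: 112.3252 93.1153 65.9327 27.4683 0.0000 0.0000 0.0000 0.0000
t_6: node(6,0) S=55.0582 payoff=103.5518 vs cont=102.7478 → 103.5518 [stop]  node(6,1) S=77.9094 payoff=80.7006 vs cont=79.8966 → 80.7006 [stop]  node(6,2) S=110.2446 payoff=48.3654 vs cont=47.5614 → 48.3654 [stop]  node(6,3) S=156.0000 payoff=2.6100 vs cont=14.4484 → 14.4484 [wait]  node(6,4) S=220.7456 payoff=0.0000 vs cont=0.0000 → 0.0000 [wait]  node(6,5) S=312.3629 payoff=0.0000 vs cont=0.0000 → 0.0000 [wait]  node(6,6) S=442.0047 payoff=0.0000 vs cont=0.0000 → 0.0000 [wait]  ⇒ S*(6)=110.2446
t_5: node(5,0) S=65.4947 payoff=93.1153 vs cont=92.3113 → 93.1153 [stop]  node(5,1) S=92.6773 payoff=65.9327 vs cont=65.1287 → 65.9327 [stop]  node(5,2) S=131.1417 payoff=27.4683 vs cont=32.2156 → 32.2156 [wait]  node(5,3) S=185.5702 payoff=0.0000 vs cont=7.5999 → 7.5999 [wait]  node(5,4) S=262.5885 payoff=0.0000 vs cont=0.0000 → 0.0000 [wait]  node(5,5) S=371.5722 payoff=0.0000 vs cont=0.0000 → 0.0000 [wait]  ⇒ S*(5)=92.6773
t_4: node(4,0) S=77.9094 payoff=80.7006 vs cont=79.8966 → 80.7006 [stop]  node(4,1) S=110.2446 payoff=48.3654 vs cont=49.7876 → 49.7876 [wait]  node(4,2) S=156.0000 payoff=2.6100 vs cont=20.5093 → 20.5093 [wait]  node(4,3) S=220.7456 payoff=0.0000 vs cont=3.9976 → 3.9976 [wait]  node(4,4) S=312.3629 payoff=0.0000 vs cont=0.0000 → 0.0000 [wait]  ⇒ S*(4)=77.9094
t_3: node(3,0) S=92.6773 payoff=65.9327 vs cont=65.7956 → 65.9327 [stop]  node(3,1) S=131.1417 payoff=27.4683 vs cont=35.8058 → 35.8058 [wait]  node(3,2) S=185.5702 payoff=0.0000 vs cont=12.6625 → 12.6625 [wait]  node(3,3) S=262.5885 payoff=0.0000 vs cont=2.1027 → 2.1027 [wait]  ⇒ S*(3)=92.6773
t_2: node(2,0) S=110.2446 payoff=48.3654 vs cont=51.4711 → 51.4711 [wait]  node(2,1) S=156.0000 payoff=2.6100 vs cont=24.7718 → 24.7718 [wait]  node(2,2) S=220.7456 payoff=0.0000 vs cont=7.6466 → 7.6466 [wait]  ⇒ S*(2)=-
t_1: node(1,0) S=131.1417 payoff=27.4683 vs cont=38.6901 → 38.6901 [wait]  node(1,1) S=185.5702 payoff=0.0000 vs cont=16.6157 → 16.6157 [wait]  ⇒ S*(1)=-
t_0: node(0,0) S=156.0000 payoff=2.6100 vs cont=28.1427 → 28.1427 [wait]  ⇒ S*(0)=-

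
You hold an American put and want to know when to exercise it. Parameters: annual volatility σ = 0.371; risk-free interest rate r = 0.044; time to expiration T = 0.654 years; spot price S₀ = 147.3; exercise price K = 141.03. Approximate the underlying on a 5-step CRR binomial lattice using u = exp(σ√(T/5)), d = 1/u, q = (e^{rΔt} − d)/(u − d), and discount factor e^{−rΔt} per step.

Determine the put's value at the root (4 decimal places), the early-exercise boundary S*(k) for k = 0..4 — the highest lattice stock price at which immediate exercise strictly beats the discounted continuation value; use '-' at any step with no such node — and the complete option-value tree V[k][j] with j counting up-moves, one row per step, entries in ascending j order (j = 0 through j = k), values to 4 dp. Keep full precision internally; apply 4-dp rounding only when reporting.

price = 13.3463
boundary = - - - 98.4886 112.6311
tree:
13.3463
20.4063 6.0956
30.1377 10.4356 1.6133
42.5414 17.4779 3.1688 0.0000
54.9081 28.3989 6.2242 0.0000 0.0000
65.7220 42.5414 12.2257 0.0000 0.0000 0.0000

Δt=0.13080, u=1.14360, d=0.87444, q=0.48795, disc=e^(-rΔt)=0.99426
k=5 terminal: V=max(K-S,0) → 65.7220 42.5414 12.2257 0.0000 0.0000 0.0000
k=4: j=0 S=86.1219 intr=54.9081 cont=54.0988 V=54.9081[EX]; j=1 S=112.6311 intr=28.3989 cont=27.5896 V=28.3989[EX]; j=2 S=147.3000 intr=0.0000 cont=6.2242 V=6.2242[hold]; j=3 S=192.6404 intr=0.0000 cont=0.0000 V=0.0000[hold]; j=4 S=251.9370 intr=0.0000 cont=0.0000 V=0.0000[hold]  S*(4)=112.6311
k=3: j=0 S=98.4886 intr=42.5414 cont=41.7321 V=42.5414[EX]; j=1 S=128.8043 intr=12.2257 cont=17.4779 V=17.4779[hold]; j=2 S=168.4516 intr=0.0000 cont=3.1688 V=3.1688[hold]; j=3 S=220.3026 intr=0.0000 cont=0.0000 V=0.0000[hold]  S*(3)=98.4886
k=2: j=0 S=112.6311 intr=28.3989 cont=30.1377 V=30.1377[hold]; j=1 S=147.3000 intr=0.0000 cont=10.4356 V=10.4356[hold]; j=2 S=192.6404 intr=0.0000 cont=1.6133 V=1.6133[hold]  S*(2)=-
k=1: j=0 S=128.8043 intr=12.2257 cont=20.4063 V=20.4063[hold]; j=1 S=168.4516 intr=0.0000 cont=6.0956 V=6.0956[hold]  S*(1)=-
k=0: j=0 S=147.3000 intr=0.0000 cont=13.3463 V=13.3463[hold]  S*(0)=-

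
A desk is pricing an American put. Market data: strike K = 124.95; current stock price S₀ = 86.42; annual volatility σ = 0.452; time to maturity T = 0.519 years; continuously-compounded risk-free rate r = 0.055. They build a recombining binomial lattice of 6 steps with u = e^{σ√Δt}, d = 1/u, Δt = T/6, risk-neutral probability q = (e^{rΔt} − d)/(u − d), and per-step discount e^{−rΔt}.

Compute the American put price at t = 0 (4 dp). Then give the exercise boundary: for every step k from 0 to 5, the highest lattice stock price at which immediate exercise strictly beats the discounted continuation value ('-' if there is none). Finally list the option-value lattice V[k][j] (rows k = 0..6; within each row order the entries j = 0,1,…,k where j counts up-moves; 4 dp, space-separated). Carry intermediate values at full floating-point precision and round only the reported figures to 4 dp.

price = 39.2678
boundary = - 75.6624 66.2440 75.6624 86.4200 98.7070
tree:
39.2678
49.2876 29.0018
58.7060 38.6446 19.0355
66.9521 49.2876 27.7099 10.0006
74.1716 58.7060 38.5300 16.4794 3.2112
80.4925 66.9521 49.2876 26.2430 6.2614 0.0000
86.0266 74.1716 58.7060 38.5300 12.2090 0.0000 0.0000

params: Δt=0.08650 u=1.14218 d=0.87552 q=0.48470 e^(-rΔt)=0.99525
t_6 payoffs: 86.0266 74.1716 58.7060 38.5300 12.2090 0.0000 0.0000
t_5: node(5,0) S=44.4575 payoff=80.4925 vs cont=79.8995 → 80.4925 [stop]  node(5,1) S=57.9979 payoff=66.9521 vs cont=66.3590 → 66.9521 [stop]  node(5,2) S=75.6624 payoff=49.2876 vs cont=48.6945 → 49.2876 [stop]  node(5,3) S=98.7070 payoff=26.2430 vs cont=25.6499 → 26.2430 [stop]  node(5,4) S=128.7704 payoff=0.0000 vs cont=6.2614 → 6.2614 [wait]  node(5,5) S=167.9901 payoff=0.0000 vs cont=0.0000 → 0.0000 [wait]  ⇒ S*(5)=98.7070
t_4: node(4,0) S=50.7784 payoff=74.1716 vs cont=73.5786 → 74.1716 [stop]  node(4,1) S=66.2440 payoff=58.7060 vs cont=58.1130 → 58.7060 [stop]  node(4,2) S=86.4200 payoff=38.5300 vs cont=37.9370 → 38.5300 [stop]  node(4,3) S=112.7410 payoff=12.2090 vs cont=16.4794 → 16.4794 [wait]  node(4,4) S=147.0787 payoff=0.0000 vs cont=3.2112 → 3.2112 [wait]  ⇒ S*(4)=86.4200
t_3: node(3,0) S=57.9979 payoff=66.9521 vs cont=66.3590 → 66.9521 [stop]  node(3,1) S=75.6624 payoff=49.2876 vs cont=48.6945 → 49.2876 [stop]  node(3,2) S=98.7070 payoff=26.2430 vs cont=27.7099 → 27.7099 [wait]  node(3,3) S=128.7704 payoff=0.0000 vs cont=10.0006 → 10.0006 [wait]  ⇒ S*(3)=75.6624
t_2: node(2,0) S=66.2440 payoff=58.7060 vs cont=58.1130 → 58.7060 [stop]  node(2,1) S=86.4200 payoff=38.5300 vs cont=38.6446 → 38.6446 [wait]  node(2,2) S=112.7410 payoff=12.2090 vs cont=19.0355 → 19.0355 [wait]  ⇒ S*(2)=66.2440
t_1: node(1,0) S=75.6624 payoff=49.2876 vs cont=48.7498 → 49.2876 [stop]  node(1,1) S=98.7070 payoff=26.2430 vs cont=29.0018 → 29.0018 [wait]  ⇒ S*(1)=75.6624
t_0: node(0,0) S=86.4200 payoff=38.5300 vs cont=39.2678 → 39.2678 [wait]  ⇒ S*(0)=-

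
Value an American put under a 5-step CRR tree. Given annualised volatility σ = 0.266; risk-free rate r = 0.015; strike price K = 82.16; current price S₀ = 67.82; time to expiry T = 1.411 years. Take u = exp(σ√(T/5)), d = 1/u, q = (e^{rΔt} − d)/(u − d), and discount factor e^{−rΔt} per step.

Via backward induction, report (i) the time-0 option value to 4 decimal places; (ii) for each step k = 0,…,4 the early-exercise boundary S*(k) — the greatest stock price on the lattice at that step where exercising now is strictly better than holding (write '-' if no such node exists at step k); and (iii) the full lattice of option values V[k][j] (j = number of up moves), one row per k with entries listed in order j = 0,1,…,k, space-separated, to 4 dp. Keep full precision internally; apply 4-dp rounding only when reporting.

Δt=0.28220  u=1.15178  d=0.86822  q=0.47969  discount=0.99578
step 5 (expiry): payoffs max(K−S,0) = 48.7008 37.7733 23.2771 4.0465 0.0000 0.0000
step 4: (k=4,j=0): S=38.5376, (K−S)⁺=43.6224, hold=43.2754 ⇒ V=43.6224 exercise | (k=4,j=1): S=51.1236, (K−S)⁺=31.0364, hold=30.6894 ⇒ V=31.0364 exercise | (k=4,j=2): S=67.8200, (K−S)⁺=14.3400, hold=13.9930 ⇒ V=14.3400 exercise | (k=4,j=3): S=89.9693, (K−S)⁺=0.0000, hold=2.0965 ⇒ V=2.0965 continue | (k=4,j=4): S=119.3524, (K−S)⁺=0.0000, hold=0.0000 ⇒ V=0.0000 continue  boundary S*=67.8200
step 3: (k=3,j=0): S=44.3867, (K−S)⁺=37.7733, hold=37.4263 ⇒ V=37.7733 exercise | (k=3,j=1): S=58.8829, (K−S)⁺=23.2771, hold=22.9300 ⇒ V=23.2771 exercise | (k=3,j=2): S=78.1135, (K−S)⁺=4.0465, hold=8.4311 ⇒ V=8.4311 continue | (k=3,j=3): S=103.6246, (K−S)⁺=0.0000, hold=1.0862 ⇒ V=1.0862 continue  boundary S*=58.8829
step 2: (k=2,j=0): S=51.1236, (K−S)⁺=31.0364, hold=30.6894 ⇒ V=31.0364 exercise | (k=2,j=1): S=67.8200, (K−S)⁺=14.3400, hold=16.0873 ⇒ V=16.0873 continue | (k=2,j=2): S=89.9693, (K−S)⁺=0.0000, hold=4.8871 ⇒ V=4.8871 continue  boundary S*=51.1236
step 1: (k=1,j=0): S=58.8829, (K−S)⁺=23.2771, hold=23.7647 ⇒ V=23.7647 continue | (k=1,j=1): S=78.1135, (K−S)⁺=4.0465, hold=10.6694 ⇒ V=10.6694 continue  boundary S*=-
step 0: (k=0,j=0): S=67.8200, (K−S)⁺=14.3400, hold=17.4091 ⇒ V=17.4091 continue  boundary S*=-

price = 17.4091
boundary = - - 51.1236 58.8829 67.8200
tree:
17.4091
23.7647 10.6694
31.0364 16.0873 4.8871
37.7733 23.2771 8.4311 1.0862
43.6224 31.0364 14.3400 2.0965 0.0000
48.7008 37.7733 23.2771 4.0465 0.0000 0.0000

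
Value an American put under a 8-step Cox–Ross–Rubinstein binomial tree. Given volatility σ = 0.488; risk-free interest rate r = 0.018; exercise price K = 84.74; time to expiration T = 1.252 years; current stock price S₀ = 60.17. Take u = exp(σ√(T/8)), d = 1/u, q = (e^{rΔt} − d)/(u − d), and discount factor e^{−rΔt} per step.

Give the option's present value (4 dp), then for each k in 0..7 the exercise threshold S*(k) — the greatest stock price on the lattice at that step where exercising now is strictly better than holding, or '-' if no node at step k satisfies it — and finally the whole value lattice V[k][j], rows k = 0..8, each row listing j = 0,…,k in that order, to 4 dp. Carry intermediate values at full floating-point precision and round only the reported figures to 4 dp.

Δt=0.15650  u=1.21295  d=0.82444  q=0.45915  discount=0.99719
step 8 (expiry): payoffs max(K−S,0) = 71.8976 65.8458 56.9421 43.8426 24.5700 0.0000 0.0000 0.0000 0.0000
step 7: (k=7,j=0): S=15.5771, (K−S)⁺=69.1629, hold=68.9245 ⇒ V=69.1629 exercise | (k=7,j=1): S=22.9177, (K−S)⁺=61.8223, hold=61.5840 ⇒ V=61.8223 exercise | (k=7,j=2): S=33.7174, (K−S)⁺=51.0226, hold=50.7842 ⇒ V=51.0226 exercise | (k=7,j=3): S=49.6064, (K−S)⁺=35.1336, hold=34.8952 ⇒ V=35.1336 exercise | (k=7,j=4): S=72.9830, (K−S)⁺=11.7570, hold=13.2514 ⇒ V=13.2514 continue | (k=7,j=5): S=107.3757, (K−S)⁺=0.0000, hold=0.0000 ⇒ V=0.0000 continue | (k=7,j=6): S=157.9755, (K−S)⁺=0.0000, hold=0.0000 ⇒ V=0.0000 continue | (k=7,j=7): S=232.4200, (K−S)⁺=0.0000, hold=0.0000 ⇒ V=0.0000 continue  boundary S*=49.6064
step 6: (k=6,j=0): S=18.8942, (K−S)⁺=65.8458, hold=65.6074 ⇒ V=65.8458 exercise | (k=6,j=1): S=27.7979, (K−S)⁺=56.9421, hold=56.7037 ⇒ V=56.9421 exercise | (k=6,j=2): S=40.8974, (K−S)⁺=43.8426, hold=43.6042 ⇒ V=43.8426 exercise | (k=6,j=3): S=60.1700, (K−S)⁺=24.5700, hold=25.0158 ⇒ V=25.0158 continue | (k=6,j=4): S=88.5246, (K−S)⁺=0.0000, hold=7.1469 ⇒ V=7.1469 continue | (k=6,j=5): S=130.2410, (K−S)⁺=0.0000, hold=0.0000 ⇒ V=0.0000 continue | (k=6,j=6): S=191.6159, (K−S)⁺=0.0000, hold=0.0000 ⇒ V=0.0000 continue  boundary S*=40.8974
step 5: (k=5,j=0): S=22.9177, (K−S)⁺=61.8223, hold=61.5840 ⇒ V=61.8223 exercise | (k=5,j=1): S=33.7174, (K−S)⁺=51.0226, hold=50.7842 ⇒ V=51.0226 exercise | (k=5,j=2): S=49.6064, (K−S)⁺=35.1336, hold=35.0993 ⇒ V=35.1336 exercise | (k=5,j=3): S=72.9830, (K−S)⁺=11.7570, hold=16.7641 ⇒ V=16.7641 continue | (k=5,j=4): S=107.3757, (K−S)⁺=0.0000, hold=3.8545 ⇒ V=3.8545 continue | (k=5,j=5): S=157.9755, (K−S)⁺=0.0000, hold=0.0000 ⇒ V=0.0000 continue  boundary S*=49.6064
step 4: (k=4,j=0): S=27.7979, (K−S)⁺=56.9421, hold=56.7037 ⇒ V=56.9421 exercise | (k=4,j=1): S=40.8974, (K−S)⁺=43.8426, hold=43.6042 ⇒ V=43.8426 exercise | (k=4,j=2): S=60.1700, (K−S)⁺=24.5700, hold=26.6242 ⇒ V=26.6242 continue | (k=4,j=3): S=88.5246, (K−S)⁺=0.0000, hold=10.8062 ⇒ V=10.8062 continue | (k=4,j=4): S=130.2410, (K−S)⁺=0.0000, hold=2.0789 ⇒ V=2.0789 continue  boundary S*=40.8974
step 3: (k=3,j=0): S=33.7174, (K−S)⁺=51.0226, hold=50.7842 ⇒ V=51.0226 exercise | (k=3,j=1): S=49.6064, (K−S)⁺=35.1336, hold=35.8357 ⇒ V=35.8357 continue | (k=3,j=2): S=72.9830, (K−S)⁺=11.7570, hold=19.3069 ⇒ V=19.3069 continue | (k=3,j=3): S=107.3757, (K−S)⁺=0.0000, hold=6.7800 ⇒ V=6.7800 continue  boundary S*=33.7174
step 2: (k=2,j=0): S=40.8974, (K−S)⁺=43.8426, hold=43.9257 ⇒ V=43.9257 continue | (k=2,j=1): S=60.1700, (K−S)⁺=24.5700, hold=28.1671 ⇒ V=28.1671 continue | (k=2,j=2): S=88.5246, (K−S)⁺=0.0000, hold=13.5171 ⇒ V=13.5171 continue  boundary S*=-
step 1: (k=1,j=0): S=49.6064, (K−S)⁺=35.1336, hold=36.5870 ⇒ V=36.5870 continue | (k=1,j=1): S=72.9830, (K−S)⁺=11.7570, hold=21.3803 ⇒ V=21.3803 continue  boundary S*=-
step 0: (k=0,j=0): S=60.1700, (K−S)⁺=24.5700, hold=29.5216 ⇒ V=29.5216 continue  boundary S*=-

price = 29.5216
boundary = - - - 33.7174 40.8974 49.6064 40.8974 49.6064
tree:
29.5216
36.5870 21.3803
43.9257 28.1671 13.5171
51.0226 35.8357 19.3069 6.7800
56.9421 43.8426 26.6242 10.8062 2.0789
61.8223 51.0226 35.1336 16.7641 3.8545 0.0000
65.8458 56.9421 43.8426 25.0158 7.1469 0.0000 0.0000
69.1629 61.8223 51.0226 35.1336 13.2514 0.0000 0.0000 0.0000
71.8976 65.8458 56.9421 43.8426 24.5700 0.0000 0.0000 0.0000 0.0000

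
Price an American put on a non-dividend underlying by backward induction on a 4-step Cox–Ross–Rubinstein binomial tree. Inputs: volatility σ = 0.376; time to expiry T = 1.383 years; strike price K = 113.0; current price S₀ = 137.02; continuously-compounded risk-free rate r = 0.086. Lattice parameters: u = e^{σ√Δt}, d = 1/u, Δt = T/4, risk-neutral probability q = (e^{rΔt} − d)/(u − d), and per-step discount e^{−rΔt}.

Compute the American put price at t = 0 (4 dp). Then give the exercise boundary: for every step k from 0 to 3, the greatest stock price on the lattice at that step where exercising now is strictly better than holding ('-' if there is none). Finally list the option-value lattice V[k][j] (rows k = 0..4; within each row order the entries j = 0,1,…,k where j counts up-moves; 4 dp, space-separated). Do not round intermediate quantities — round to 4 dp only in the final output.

params: Δt=0.34575 u=1.24744 d=0.80164 q=0.51265 e^(-rΔt)=0.97070
t_4 payoffs: 56.4137 24.9463 0.0000 0.0000 0.0000
t_3: node(3,0) S=70.5878 payoff=42.4122 vs cont=39.1017 → 42.4122 [stop]  node(3,1) S=109.8413 payoff=3.1587 vs cont=11.8013 → 11.8013 [wait]  node(3,2) S=170.9236 payoff=0.0000 vs cont=0.0000 → 0.0000 [wait]  node(3,3) S=265.9735 payoff=0.0000 vs cont=0.0000 → 0.0000 [wait]  ⇒ S*(3)=70.5878
t_2: node(2,0) S=88.0537 payoff=24.9463 vs cont=25.9366 → 25.9366 [wait]  node(2,1) S=137.0200 payoff=0.0000 vs cont=5.5828 → 5.5828 [wait]  node(2,2) S=213.2162 payoff=0.0000 vs cont=0.0000 → 0.0000 [wait]  ⇒ S*(2)=-
t_1: node(1,0) S=109.8413 payoff=3.1587 vs cont=15.0480 → 15.0480 [wait]  node(1,1) S=170.9236 payoff=0.0000 vs cont=2.6411 → 2.6411 [wait]  ⇒ S*(1)=-
t_0: node(0,0) S=137.0200 payoff=0.0000 vs cont=8.4330 → 8.4330 [wait]  ⇒ S*(0)=-

price = 8.4330
boundary = - - - 70.5878
tree:
8.4330
15.0480 2.6411
25.9366 5.5828 0.0000
42.4122 11.8013 0.0000 0.0000
56.4137 24.9463 0.0000 0.0000 0.0000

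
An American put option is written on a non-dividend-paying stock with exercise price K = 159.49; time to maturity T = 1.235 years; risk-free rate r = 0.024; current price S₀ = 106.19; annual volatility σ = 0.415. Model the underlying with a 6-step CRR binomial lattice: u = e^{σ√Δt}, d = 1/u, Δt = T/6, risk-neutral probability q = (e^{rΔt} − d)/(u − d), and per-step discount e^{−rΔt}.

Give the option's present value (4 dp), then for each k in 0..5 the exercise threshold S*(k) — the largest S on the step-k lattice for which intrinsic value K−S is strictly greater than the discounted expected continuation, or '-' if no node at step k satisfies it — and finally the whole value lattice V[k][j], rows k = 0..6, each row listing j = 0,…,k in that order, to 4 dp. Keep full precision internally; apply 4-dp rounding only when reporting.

price = 56.7227
boundary = - 87.9659 72.8694 87.9659 106.1900 128.1896
tree:
56.7227
71.5241 40.3737
86.6206 54.9580 24.0996
99.1263 71.5241 36.5691 10.0747
109.4858 86.6206 53.3000 17.7963 1.3385
118.0674 99.1263 71.5241 31.3004 2.5196 0.0000
125.1763 109.4858 86.6206 53.3000 4.7430 0.0000 0.0000

Δt=0.20583, u=1.20717, d=0.82838, q=0.46614, disc=e^(-rΔt)=0.99507
k=6 terminal: V=max(K-S,0) → 125.1763 109.4858 86.6206 53.3000 4.7430 0.0000 0.0000
k=5: j=0 S=41.4226 intr=118.0674 cont=117.2815 V=118.0674[EX]; j=1 S=60.3637 intr=99.1263 cont=98.3404 V=99.1263[EX]; j=2 S=87.9659 intr=71.5241 cont=70.7382 V=71.5241[EX]; j=3 S=128.1896 intr=31.3004 cont=30.5144 V=31.3004[EX]; j=4 S=186.8063 intr=0.0000 cont=2.5196 V=2.5196[hold]; j=5 S=272.2263 intr=0.0000 cont=0.0000 V=0.0000[hold]  S*(5)=128.1896
k=4: j=0 S=50.0042 intr=109.4858 cont=108.6999 V=109.4858[EX]; j=1 S=72.8694 intr=86.6206 cont=85.8347 V=86.6206[EX]; j=2 S=106.1900 intr=53.3000 cont=52.5141 V=53.3000[EX]; j=3 S=154.7470 intr=4.7430 cont=17.7963 V=17.7963[hold]; j=4 S=225.5074 intr=0.0000 cont=1.3385 V=1.3385[hold]  S*(4)=106.1900
k=3: j=0 S=60.3637 intr=99.1263 cont=98.3404 V=99.1263[EX]; j=1 S=87.9659 intr=71.5241 cont=70.7382 V=71.5241[EX]; j=2 S=128.1896 intr=31.3004 cont=36.5691 V=36.5691[hold]; j=3 S=186.8063 intr=0.0000 cont=10.0747 V=10.0747[hold]  S*(3)=87.9659
k=2: j=0 S=72.8694 intr=86.6206 cont=85.8347 V=86.6206[EX]; j=1 S=106.1900 intr=53.3000 cont=54.9580 V=54.9580[hold]; j=2 S=154.7470 intr=4.7430 cont=24.0996 V=24.0996[hold]  S*(2)=72.8694
k=1: j=0 S=87.9659 intr=71.5241 cont=71.5072 V=71.5241[EX]; j=1 S=128.1896 intr=31.3004 cont=40.3737 V=40.3737[hold]  S*(1)=87.9659
k=0: j=0 S=106.1900 intr=53.3000 cont=56.7227 V=56.7227[hold]  S*(0)=-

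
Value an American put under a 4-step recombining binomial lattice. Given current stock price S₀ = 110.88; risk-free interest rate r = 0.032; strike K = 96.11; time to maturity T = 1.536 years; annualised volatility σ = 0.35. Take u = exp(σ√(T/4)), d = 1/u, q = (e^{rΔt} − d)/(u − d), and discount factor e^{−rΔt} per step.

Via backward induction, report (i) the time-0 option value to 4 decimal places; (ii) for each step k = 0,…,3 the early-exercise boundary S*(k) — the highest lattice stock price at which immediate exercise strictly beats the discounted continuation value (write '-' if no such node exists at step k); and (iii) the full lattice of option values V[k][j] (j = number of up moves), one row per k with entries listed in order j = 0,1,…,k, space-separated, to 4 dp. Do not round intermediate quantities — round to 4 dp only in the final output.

Δt=0.38400, u=1.24220, d=0.80502, q=0.47427, disc=e^(-rΔt)=0.98779
k=4 terminal: V=max(K-S,0) → 49.5426 24.2533 0.0000 0.0000 0.0000
k=3: j=0 S=57.8462 intr=38.2638 cont=37.0901 V=38.2638[EX]; j=1 S=89.2607 intr=6.8493 cont=12.5949 V=12.5949[hold]; j=2 S=137.7356 intr=0.0000 cont=0.0000 V=0.0000[hold]; j=3 S=212.5356 intr=0.0000 cont=0.0000 V=0.0000[hold]  S*(3)=57.8462
k=2: j=0 S=71.8567 intr=24.2533 cont=25.7712 V=25.7712[hold]; j=1 S=110.8800 intr=0.0000 cont=6.5407 V=6.5407[hold]; j=2 S=171.0956 intr=0.0000 cont=0.0000 V=0.0000[hold]  S*(2)=-
k=1: j=0 S=89.2607 intr=6.8493 cont=16.4474 V=16.4474[hold]; j=1 S=137.7356 intr=0.0000 cont=3.3966 V=3.3966[hold]  S*(1)=-
k=0: j=0 S=110.8800 intr=0.0000 cont=10.1325 V=10.1325[hold]  S*(0)=-

price = 10.1325
boundary = - - - 57.8462
tree:
10.1325
16.4474 3.3966
25.7712 6.5407 0.0000
38.2638 12.5949 0.0000 0.0000
49.5426 24.2533 0.0000 0.0000 0.0000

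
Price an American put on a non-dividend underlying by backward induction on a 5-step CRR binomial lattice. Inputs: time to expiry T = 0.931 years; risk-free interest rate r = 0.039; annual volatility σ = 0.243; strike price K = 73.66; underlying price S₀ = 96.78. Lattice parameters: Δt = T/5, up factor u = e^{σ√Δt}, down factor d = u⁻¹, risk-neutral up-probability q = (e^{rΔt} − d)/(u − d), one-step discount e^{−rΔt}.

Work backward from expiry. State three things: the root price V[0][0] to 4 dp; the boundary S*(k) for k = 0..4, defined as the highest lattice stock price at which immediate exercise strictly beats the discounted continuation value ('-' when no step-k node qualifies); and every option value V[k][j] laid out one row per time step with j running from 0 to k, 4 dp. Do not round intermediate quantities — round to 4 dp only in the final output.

Δt=0.18620, u=1.11055, d=0.90045, q=0.50850, disc=e^(-rΔt)=0.99276
k=5 terminal: V=max(K-S,0) → 16.3682 3.0007 0.0000 0.0000 0.0000 0.0000
k=4: j=0 S=63.6255 intr=10.0345 cont=9.5016 V=10.0345[EX]; j=1 S=78.4708 intr=0.0000 cont=1.4642 V=1.4642[hold]; j=2 S=96.7800 intr=0.0000 cont=0.0000 V=0.0000[hold]; j=3 S=119.3611 intr=0.0000 cont=0.0000 V=0.0000[hold]; j=4 S=147.2110 intr=0.0000 cont=0.0000 V=0.0000[hold]  S*(4)=63.6255
k=3: j=0 S=70.6593 intr=3.0007 cont=5.6354 V=5.6354[hold]; j=1 S=87.1459 intr=0.0000 cont=0.7144 V=0.7144[hold]; j=2 S=107.4792 intr=0.0000 cont=0.0000 V=0.0000[hold]; j=3 S=132.5567 intr=0.0000 cont=0.0000 V=0.0000[hold]  S*(3)=-
k=2: j=0 S=78.4708 intr=0.0000 cont=3.1104 V=3.1104[hold]; j=1 S=96.7800 intr=0.0000 cont=0.3486 V=0.3486[hold]; j=2 S=119.3611 intr=0.0000 cont=0.0000 V=0.0000[hold]  S*(2)=-
k=1: j=0 S=87.1459 intr=0.0000 cont=1.6937 V=1.6937[hold]; j=1 S=107.4792 intr=0.0000 cont=0.1701 V=0.1701[hold]  S*(1)=-
k=0: j=0 S=96.7800 intr=0.0000 cont=0.9123 V=0.9123[hold]  S*(0)=-

price = 0.9123
boundary = - - - - 63.6255
tree:
0.9123
1.6937 0.1701
3.1104 0.3486 0.0000
5.6354 0.7144 0.0000 0.0000
10.0345 1.4642 0.0000 0.0000 0.0000
16.3682 3.0007 0.0000 0.0000 0.0000 0.0000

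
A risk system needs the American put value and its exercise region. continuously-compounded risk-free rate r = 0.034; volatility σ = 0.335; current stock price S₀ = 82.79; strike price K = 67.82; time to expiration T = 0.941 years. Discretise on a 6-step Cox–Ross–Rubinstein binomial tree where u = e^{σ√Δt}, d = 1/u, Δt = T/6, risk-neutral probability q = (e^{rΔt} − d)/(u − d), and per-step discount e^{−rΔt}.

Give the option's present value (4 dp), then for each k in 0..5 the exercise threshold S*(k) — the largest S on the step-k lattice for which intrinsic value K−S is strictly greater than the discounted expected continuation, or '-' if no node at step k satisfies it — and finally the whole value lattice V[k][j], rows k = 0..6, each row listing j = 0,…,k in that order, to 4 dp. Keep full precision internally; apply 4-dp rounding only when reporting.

Δt=0.15683  u=1.14187  d=0.87576  q=0.48697  discount=0.99468
step 6 (expiry): payoffs max(K−S,0) = 30.4711 19.1220 4.3243 0.0000 0.0000 0.0000 0.0000
step 5: (k=5,j=0): S=42.6476, (K−S)⁺=25.1724, hold=24.8117 ⇒ V=25.1724 exercise | (k=5,j=1): S=55.6068, (K−S)⁺=12.2132, hold=11.8525 ⇒ V=12.2132 exercise | (k=5,j=2): S=72.5039, (K−S)⁺=0.0000, hold=2.2067 ⇒ V=2.2067 continue | (k=5,j=3): S=94.5354, (K−S)⁺=0.0000, hold=0.0000 ⇒ V=0.0000 continue | (k=5,j=4): S=123.2616, (K−S)⁺=0.0000, hold=0.0000 ⇒ V=0.0000 continue | (k=5,j=5): S=160.7168, (K−S)⁺=0.0000, hold=0.0000 ⇒ V=0.0000 continue  boundary S*=55.6068
step 4: (k=4,j=0): S=48.6980, (K−S)⁺=19.1220, hold=18.7613 ⇒ V=19.1220 exercise | (k=4,j=1): S=63.4957, (K−S)⁺=4.3243, hold=7.3013 ⇒ V=7.3013 continue | (k=4,j=2): S=82.7900, (K−S)⁺=0.0000, hold=1.1261 ⇒ V=1.1261 continue | (k=4,j=3): S=107.9472, (K−S)⁺=0.0000, hold=0.0000 ⇒ V=0.0000 continue | (k=4,j=4): S=140.7488, (K−S)⁺=0.0000, hold=0.0000 ⇒ V=0.0000 continue  boundary S*=48.6980
step 3: (k=3,j=0): S=55.6068, (K−S)⁺=12.2132, hold=13.2945 ⇒ V=13.2945 continue | (k=3,j=1): S=72.5039, (K−S)⁺=0.0000, hold=4.2713 ⇒ V=4.2713 continue | (k=3,j=2): S=94.5354, (K−S)⁺=0.0000, hold=0.5746 ⇒ V=0.5746 continue | (k=3,j=3): S=123.2616, (K−S)⁺=0.0000, hold=0.0000 ⇒ V=0.0000 continue  boundary S*=-
step 2: (k=2,j=0): S=63.4957, (K−S)⁺=4.3243, hold=8.8531 ⇒ V=8.8531 continue | (k=2,j=1): S=82.7900, (K−S)⁺=0.0000, hold=2.4580 ⇒ V=2.4580 continue | (k=2,j=2): S=107.9472, (K−S)⁺=0.0000, hold=0.2932 ⇒ V=0.2932 continue  boundary S*=-
step 1: (k=1,j=0): S=72.5039, (K−S)⁺=0.0000, hold=5.7083 ⇒ V=5.7083 continue | (k=1,j=1): S=94.5354, (K−S)⁺=0.0000, hold=1.3963 ⇒ V=1.3963 continue  boundary S*=-
step 0: (k=0,j=0): S=82.7900, (K−S)⁺=0.0000, hold=3.5893 ⇒ V=3.5893 continue  boundary S*=-

price = 3.5893
boundary = - - - - 48.6980 55.6068
tree:
3.5893
5.7083 1.3963
8.8531 2.4580 0.2932
13.2945 4.2713 0.5746 0.0000
19.1220 7.3013 1.1261 0.0000 0.0000
25.1724 12.2132 2.2067 0.0000 0.0000 0.0000
30.4711 19.1220 4.3243 0.0000 0.0000 0.0000 0.0000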